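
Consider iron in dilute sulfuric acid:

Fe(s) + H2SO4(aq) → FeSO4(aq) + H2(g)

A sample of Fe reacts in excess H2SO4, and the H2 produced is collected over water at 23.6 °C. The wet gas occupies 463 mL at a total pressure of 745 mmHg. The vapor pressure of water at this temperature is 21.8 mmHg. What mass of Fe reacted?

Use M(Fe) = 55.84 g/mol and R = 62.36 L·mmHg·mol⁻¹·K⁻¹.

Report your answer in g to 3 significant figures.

P(H2) = 745 − 21.8 = 723.2 mmHg
n(H2) = PV/RT = (723.2 × 0.4630) / (62.36 × 296.75) = 0.01809 mol
n(Fe) = (1/1) × 0.01809 = 0.01809 mol
m(Fe) = 0.01809 × 55.84 = 1.010 g

1.01 g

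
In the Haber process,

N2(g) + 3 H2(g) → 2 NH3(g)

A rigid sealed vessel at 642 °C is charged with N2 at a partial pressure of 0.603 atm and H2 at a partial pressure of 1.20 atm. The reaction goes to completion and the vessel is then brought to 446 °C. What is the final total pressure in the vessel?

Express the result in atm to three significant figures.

0.788 atm

With V and T fixed, P_i ∝ n_i, so the mole ratios apply directly to partial pressures at 642 °C.
P(H2) required for 0.603 atm of N2 = (3/1) × 0.603 = 1.809 atm; available 1.20 atm, so H2 is limiting.
P(N2) remaining = 0.603 − (1/3) × 1.20 = 0.2030 atm
P(gaseous products) = (2)/3 × 1.20 = 0.8000 atm
P_total at 642 °C = 0.2030 + 0.8000 = 1.003 atm
Scaling to 446 °C: P = 1.003 × 719.15/915.15 = 0.7882 atm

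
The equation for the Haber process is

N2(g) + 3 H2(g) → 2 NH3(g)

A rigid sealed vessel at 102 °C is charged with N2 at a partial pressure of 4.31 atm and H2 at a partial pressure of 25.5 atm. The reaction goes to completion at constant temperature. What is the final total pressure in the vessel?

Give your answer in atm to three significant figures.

At constant V, partial pressures at 102 °C are proportional to moles, so apply stoichiometry directly to pressures.
P(H2) required for 4.31 atm of N2 = (3/1) × 4.31 = 12.93 atm; available 25.5 atm, so N2 is limiting.
P(H2) remaining = 25.5 − (3/1) × 4.31 = 12.57 atm
P(gaseous products) = (2)/1 × 4.31 = 8.620 atm
P_total at 102 °C = 12.57 + 8.620 = 21.19 atm

21.2 atm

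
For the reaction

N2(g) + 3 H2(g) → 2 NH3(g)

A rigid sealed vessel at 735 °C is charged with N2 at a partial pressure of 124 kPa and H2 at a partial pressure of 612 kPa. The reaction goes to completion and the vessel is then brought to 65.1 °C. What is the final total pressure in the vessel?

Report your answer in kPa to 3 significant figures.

With V and T fixed, P_i ∝ n_i, so the mole ratios apply directly to partial pressures at 735 °C.
P(H2) required for 124 kPa of N2 = (3/1) × 124 = 372.0 kPa; available 612 kPa, so N2 is limiting.
P(H2) remaining = 612 − (3/1) × 124 = 240.0 kPa
P(gaseous products) = (2)/1 × 124 = 248.0 kPa
P_total at 735 °C = 240.0 + 248.0 = 488.0 kPa
Scaling to 65.1 °C: P = 488.0 × 338.25/1008.15 = 163.7 kPa

164 kPa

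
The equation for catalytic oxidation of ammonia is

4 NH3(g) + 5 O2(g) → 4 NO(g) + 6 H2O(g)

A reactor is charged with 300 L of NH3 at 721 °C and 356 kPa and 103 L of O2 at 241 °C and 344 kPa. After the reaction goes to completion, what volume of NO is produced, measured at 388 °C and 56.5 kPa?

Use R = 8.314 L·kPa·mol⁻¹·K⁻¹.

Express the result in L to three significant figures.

n(NH3) = PV/RT = (356 × 300) / (8.314 × 994.15) = 12.92 mol
n(O2) = PV/RT = (344 × 103) / (8.314 × 514.15) = 8.289 mol
For 12.92 mol NH3, stoichiometry requires (5/4) × 12.92 = 16.15 mol O2; 8.289 mol is available, so O2 is limiting.
n(NO) = (4/5) × 8.289 = 6.631 mol
V(NO) = nRT/P = 6.631 × 8.314 × 661.15 / 56.5 = 645.1 L

645 L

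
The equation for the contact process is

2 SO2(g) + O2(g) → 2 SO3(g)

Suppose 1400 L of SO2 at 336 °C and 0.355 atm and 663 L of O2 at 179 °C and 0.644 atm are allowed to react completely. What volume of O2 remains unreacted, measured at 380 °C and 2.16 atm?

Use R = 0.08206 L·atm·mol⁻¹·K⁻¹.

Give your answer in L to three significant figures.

n(SO2) = PV/RT = (0.355 × 1400) / (0.08206 × 609.15) = 9.943 mol
n(O2) = PV/RT = (0.644 × 663) / (0.08206 × 452.15) = 11.51 mol
For 9.943 mol SO2, stoichiometry requires (1/2) × 9.943 = 4.971 mol O2; 11.51 mol is available, so SO2 is limiting.
n(O2) consumed = (1/2) × 9.943 = 4.971 mol; remaining = 11.51 − 4.971 = 6.539 mol
V(O2) = nRT/P = 6.539 × 0.08206 × 653.15 / 2.16 = 162.3 L

162 L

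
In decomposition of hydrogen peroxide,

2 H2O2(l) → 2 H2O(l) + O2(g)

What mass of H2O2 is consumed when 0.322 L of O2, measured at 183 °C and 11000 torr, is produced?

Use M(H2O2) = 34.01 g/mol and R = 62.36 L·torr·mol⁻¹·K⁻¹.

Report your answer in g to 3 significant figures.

n(O2) = PV/RT = (11000 × 0.322) / (62.36 × 456.15) = 0.1245 mol
n(H2O2) = (2/1) × 0.1245 = 0.2490 mol
m(H2O2) = 0.2490 × 34.01 = 8.468 g

8.47 g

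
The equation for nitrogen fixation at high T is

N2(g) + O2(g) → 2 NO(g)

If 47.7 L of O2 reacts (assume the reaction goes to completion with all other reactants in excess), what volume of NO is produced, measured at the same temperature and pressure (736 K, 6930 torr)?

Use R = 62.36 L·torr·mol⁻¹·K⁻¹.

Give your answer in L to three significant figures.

95.4 L

At constant T and P, gas volumes are in the mole ratio: V(NO) = (2/1) × 47.7 = 95.40 L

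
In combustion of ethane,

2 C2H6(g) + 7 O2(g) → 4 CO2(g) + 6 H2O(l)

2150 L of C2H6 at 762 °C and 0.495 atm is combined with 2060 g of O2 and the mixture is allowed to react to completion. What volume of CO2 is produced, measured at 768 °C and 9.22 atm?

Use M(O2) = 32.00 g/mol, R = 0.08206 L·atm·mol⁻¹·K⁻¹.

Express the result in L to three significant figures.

n(C2H6) = PV/RT = (0.495 × 2150) / (0.08206 × 1035.15) = 12.53 mol
n(O2) = 2060 / 32.00 = 64.38 mol
For 12.53 mol C2H6, stoichiometry requires (7/2) × 12.53 = 43.85 mol O2; 64.38 mol is available, so C2H6 is limiting.
n(CO2) = (4/2) × 12.53 = 25.06 mol
V(CO2) = nRT/P = 25.06 × 0.08206 × 1041.15 / 9.22 = 232.2 L

232 L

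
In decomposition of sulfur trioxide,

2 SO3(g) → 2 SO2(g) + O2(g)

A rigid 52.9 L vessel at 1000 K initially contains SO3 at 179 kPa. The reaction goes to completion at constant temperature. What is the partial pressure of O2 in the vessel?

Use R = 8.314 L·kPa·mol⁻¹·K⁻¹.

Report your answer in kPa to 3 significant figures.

89.5 kPa

n(SO3)₀ = PV/RT = (179 × 52.9) / (8.314 × 1000) = 1.139 mol
n(O2) = (1/2) × 1.139 = 0.5695 mol
P(O2) = nRT/V = 0.5695 × 8.314 × 1000 / 52.9 = 89.51 kPa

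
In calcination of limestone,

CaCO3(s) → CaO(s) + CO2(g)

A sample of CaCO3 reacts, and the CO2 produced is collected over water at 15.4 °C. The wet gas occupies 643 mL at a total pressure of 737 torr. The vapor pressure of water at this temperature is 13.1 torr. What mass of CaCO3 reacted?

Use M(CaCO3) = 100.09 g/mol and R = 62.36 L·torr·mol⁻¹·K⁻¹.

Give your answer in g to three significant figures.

P(CO2) = 737 − 13.1 = 723.9 torr
n(CO2) = PV/RT = (723.9 × 0.6430) / (62.36 × 288.55) = 0.02587 mol
n(CaCO3) = (1/1) × 0.02587 = 0.02587 mol
m(CaCO3) = 0.02587 × 100.09 = 2.589 g

2.59 g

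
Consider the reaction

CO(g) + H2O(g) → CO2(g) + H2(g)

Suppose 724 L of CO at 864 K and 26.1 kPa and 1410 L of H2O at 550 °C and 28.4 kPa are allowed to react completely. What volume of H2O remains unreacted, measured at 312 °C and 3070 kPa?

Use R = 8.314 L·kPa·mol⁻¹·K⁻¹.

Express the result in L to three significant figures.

n(CO) = PV/RT = (26.1 × 724) / (8.314 × 864) = 2.631 mol
n(H2O) = PV/RT = (28.4 × 1410) / (8.314 × 823.15) = 5.851 mol
For 2.631 mol CO, stoichiometry requires (1/1) × 2.631 = 2.631 mol H2O; 5.851 mol is available, so CO is limiting.
n(H2O) consumed = (1/1) × 2.631 = 2.631 mol; remaining = 5.851 − 2.631 = 3.220 mol
V(H2O) = nRT/P = 3.220 × 8.314 × 585.15 / 3070 = 5.103 L

5.10 L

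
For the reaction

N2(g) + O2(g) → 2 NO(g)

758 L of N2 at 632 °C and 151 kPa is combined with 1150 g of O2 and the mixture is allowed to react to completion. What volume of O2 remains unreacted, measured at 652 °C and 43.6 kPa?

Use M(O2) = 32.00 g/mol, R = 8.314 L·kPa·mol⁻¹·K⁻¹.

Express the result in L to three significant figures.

3660 L

n(N2) = PV/RT = (151 × 758) / (8.314 × 905.15) = 15.21 mol
n(O2) = 1150 / 32.00 = 35.94 mol
For 15.21 mol N2, stoichiometry requires (1/1) × 15.21 = 15.21 mol O2; 35.94 mol is available, so N2 is limiting.
n(O2) consumed = (1/1) × 15.21 = 15.21 mol; remaining = 35.94 − 15.21 = 20.73 mol
V(O2) = nRT/P = 20.73 × 8.314 × 925.15 / 43.6 = 3657 L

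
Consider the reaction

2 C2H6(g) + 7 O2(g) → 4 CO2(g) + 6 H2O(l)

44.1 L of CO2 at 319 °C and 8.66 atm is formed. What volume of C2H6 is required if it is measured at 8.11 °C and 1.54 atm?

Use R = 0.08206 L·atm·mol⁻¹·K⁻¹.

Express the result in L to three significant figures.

58.9 L

n(CO2) = PV/RT = (8.66 × 44.1) / (0.08206 × 592.15) = 7.859 mol
n(C2H6) = (2/4) × 7.859 = 3.929 mol
V = nRT/P = 3.929 × 0.08206 × 281.26 / 1.54 = 58.88 L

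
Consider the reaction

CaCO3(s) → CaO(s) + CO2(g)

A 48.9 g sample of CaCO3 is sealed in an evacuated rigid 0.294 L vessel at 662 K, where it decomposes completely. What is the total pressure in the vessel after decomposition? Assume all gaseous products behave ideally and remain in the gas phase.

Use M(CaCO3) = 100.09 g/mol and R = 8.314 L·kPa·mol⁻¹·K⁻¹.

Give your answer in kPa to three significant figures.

9150 kPa

n(CaCO3) = 48.9 / 100.09 = 0.4886 mol
n(gas produced) = (1/1) × 0.4886 = 0.4886 mol
P = nRT/V = 0.4886 × 8.314 × 662 / 0.294 = 9147 kPa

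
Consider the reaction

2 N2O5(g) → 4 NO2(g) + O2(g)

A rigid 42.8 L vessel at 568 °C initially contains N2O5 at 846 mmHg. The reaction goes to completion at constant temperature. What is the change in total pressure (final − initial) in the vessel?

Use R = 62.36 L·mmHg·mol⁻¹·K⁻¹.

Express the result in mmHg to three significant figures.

1270 mmHg

Rigid vessel, constant T ⇒ P scales with total gas moles (2 → 5).
P_final = (5/2) × 846 = 2115 mmHg; ΔP = 2115 − 846 = 1269 mmHg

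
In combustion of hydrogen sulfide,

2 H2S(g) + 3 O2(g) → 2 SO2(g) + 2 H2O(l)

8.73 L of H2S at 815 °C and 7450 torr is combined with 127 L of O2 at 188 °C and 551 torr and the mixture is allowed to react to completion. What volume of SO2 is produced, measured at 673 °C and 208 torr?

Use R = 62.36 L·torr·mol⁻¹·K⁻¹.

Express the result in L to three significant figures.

272 L

n(H2S) = PV/RT = (7450 × 8.73) / (62.36 × 1088.15) = 0.9585 mol
n(O2) = PV/RT = (551 × 127) / (62.36 × 461.15) = 2.433 mol
For 0.9585 mol H2S, stoichiometry requires (3/2) × 0.9585 = 1.438 mol O2; 2.433 mol is available, so H2S is limiting.
n(SO2) = (2/2) × 0.9585 = 0.9585 mol
V(SO2) = nRT/P = 0.9585 × 62.36 × 946.15 / 208 = 271.9 L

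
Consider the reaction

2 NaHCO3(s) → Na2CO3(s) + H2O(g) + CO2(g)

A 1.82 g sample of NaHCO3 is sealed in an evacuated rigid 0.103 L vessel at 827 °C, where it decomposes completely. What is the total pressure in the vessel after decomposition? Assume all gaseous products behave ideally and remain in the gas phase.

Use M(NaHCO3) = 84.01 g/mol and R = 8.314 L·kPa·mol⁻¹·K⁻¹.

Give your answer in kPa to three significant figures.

1920 kPa

n(NaHCO3) = 1.82 / 84.01 = 0.02166 mol
n(gas produced) = (2/2) × 0.02166 = 0.02166 mol
P = nRT/V = 0.02166 × 8.314 × 1100.15 / 0.103 = 1923 kPa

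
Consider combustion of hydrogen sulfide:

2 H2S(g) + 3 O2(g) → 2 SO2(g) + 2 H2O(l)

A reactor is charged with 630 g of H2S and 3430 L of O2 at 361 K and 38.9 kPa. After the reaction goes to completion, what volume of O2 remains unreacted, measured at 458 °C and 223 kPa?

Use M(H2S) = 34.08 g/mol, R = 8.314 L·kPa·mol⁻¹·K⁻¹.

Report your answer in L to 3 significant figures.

n(H2S) = 630 / 34.08 = 18.49 mol
n(O2) = PV/RT = (38.9 × 3430) / (8.314 × 361) = 44.46 mol
For 18.49 mol H2S, stoichiometry requires (3/2) × 18.49 = 27.73 mol O2; 44.46 mol is available, so H2S is limiting.
n(O2) consumed = (3/2) × 18.49 = 27.73 mol; remaining = 44.46 − 27.73 = 16.73 mol
V(O2) = nRT/P = 16.73 × 8.314 × 731.15 / 223 = 456.0 L

456 L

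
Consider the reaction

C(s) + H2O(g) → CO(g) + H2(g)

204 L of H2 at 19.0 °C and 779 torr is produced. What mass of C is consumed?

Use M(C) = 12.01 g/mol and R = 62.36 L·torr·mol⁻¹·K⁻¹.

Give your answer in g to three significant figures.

105 g

n(H2) = PV/RT = (779 × 204) / (62.36 × 292.15) = 8.723 mol
n(C) = (1/1) × 8.723 = 8.723 mol
m(C) = 8.723 × 12.01 = 104.8 g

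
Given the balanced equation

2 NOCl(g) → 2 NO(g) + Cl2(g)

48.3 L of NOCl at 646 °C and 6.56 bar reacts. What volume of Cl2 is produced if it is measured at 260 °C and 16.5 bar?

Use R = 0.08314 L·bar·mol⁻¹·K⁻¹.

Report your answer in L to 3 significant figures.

n(NOCl) = PV/RT = (6.56 × 48.3) / (0.08314 × 919.15) = 4.146 mol
n(Cl2) = (1/2) × 4.146 = 2.073 mol
V = nRT/P = 2.073 × 0.08314 × 533.15 / 16.5 = 5.569 L

5.57 L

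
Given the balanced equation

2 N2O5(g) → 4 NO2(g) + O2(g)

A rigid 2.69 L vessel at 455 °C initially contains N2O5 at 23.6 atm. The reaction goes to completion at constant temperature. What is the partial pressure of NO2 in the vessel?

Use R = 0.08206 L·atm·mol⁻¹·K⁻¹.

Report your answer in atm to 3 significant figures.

n(N2O5)₀ = PV/RT = (23.6 × 2.69) / (0.08206 × 728.15) = 1.062 mol
n(NO2) = (4/2) × 1.062 = 2.124 mol
P(NO2) = nRT/V = 2.124 × 0.08206 × 728.15 / 2.69 = 47.18 atm

47.2 atm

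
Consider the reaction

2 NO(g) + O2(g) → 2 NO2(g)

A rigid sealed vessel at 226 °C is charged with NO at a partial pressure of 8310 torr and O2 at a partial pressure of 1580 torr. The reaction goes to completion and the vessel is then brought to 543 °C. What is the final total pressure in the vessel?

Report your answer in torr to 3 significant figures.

13600 torr

Because the vessel is rigid and T is held at 226 °C, work the stoichiometry in partial pressures (P_i = n_iRT/V).
P(O2) required for 8310 torr of NO = (1/2) × 8310 = 4155 torr; available 1580 torr, so O2 is limiting.
P(NO) remaining = 8310 − (2/1) × 1580 = 5150 torr
P(gaseous products) = (2)/1 × 1580 = 3160 torr
P_total at 226 °C = 5150 + 3160 = 8310 torr
Scaling to 543 °C: P = 8310 × 816.15/499.15 = 13590 torr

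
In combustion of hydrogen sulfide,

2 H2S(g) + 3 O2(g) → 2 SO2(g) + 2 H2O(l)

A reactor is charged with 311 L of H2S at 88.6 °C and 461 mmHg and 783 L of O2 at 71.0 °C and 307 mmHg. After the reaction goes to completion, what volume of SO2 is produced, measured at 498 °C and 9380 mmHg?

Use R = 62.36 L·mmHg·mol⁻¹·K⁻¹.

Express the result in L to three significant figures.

n(H2S) = PV/RT = (461 × 311) / (62.36 × 361.75) = 6.355 mol
n(O2) = PV/RT = (307 × 783) / (62.36 × 344.15) = 11.20 mol
For 6.355 mol H2S, stoichiometry requires (3/2) × 6.355 = 9.533 mol O2; 11.20 mol is available, so H2S is limiting.
n(SO2) = (2/2) × 6.355 = 6.355 mol
V(SO2) = nRT/P = 6.355 × 62.36 × 771.15 / 9380 = 32.58 L

32.6 L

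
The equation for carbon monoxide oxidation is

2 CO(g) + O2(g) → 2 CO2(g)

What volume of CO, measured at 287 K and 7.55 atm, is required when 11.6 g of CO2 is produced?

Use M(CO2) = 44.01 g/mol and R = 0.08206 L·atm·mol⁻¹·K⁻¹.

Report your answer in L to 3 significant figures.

0.822 L

n(CO2) = 11.60 / 44.01 = 0.2636 mol
n(CO) = (2/2) × 0.2636 = 0.2636 mol
V = nRT/P = 0.2636 × 0.08206 × 287 / 7.55 = 0.8223 L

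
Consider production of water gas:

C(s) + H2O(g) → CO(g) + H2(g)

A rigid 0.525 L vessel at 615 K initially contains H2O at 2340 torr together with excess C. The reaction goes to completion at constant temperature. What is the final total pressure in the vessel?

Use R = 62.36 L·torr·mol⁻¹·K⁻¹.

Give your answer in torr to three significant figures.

Rigid vessel, constant T ⇒ P scales with total gas moles (1 → 2).
P_final = (2/1) × 2340 = 4680 torr

4680 torr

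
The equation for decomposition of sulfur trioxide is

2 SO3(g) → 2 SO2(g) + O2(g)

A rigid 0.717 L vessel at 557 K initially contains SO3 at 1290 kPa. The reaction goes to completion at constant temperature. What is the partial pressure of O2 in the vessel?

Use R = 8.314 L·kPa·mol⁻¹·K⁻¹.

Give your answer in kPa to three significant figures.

n(SO3)₀ = PV/RT = (1290 × 0.717) / (8.314 × 557) = 0.1997 mol
n(O2) = (1/2) × 0.1997 = 0.09985 mol
P(O2) = nRT/V = 0.09985 × 8.314 × 557 / 0.717 = 644.9 kPa

645 kPa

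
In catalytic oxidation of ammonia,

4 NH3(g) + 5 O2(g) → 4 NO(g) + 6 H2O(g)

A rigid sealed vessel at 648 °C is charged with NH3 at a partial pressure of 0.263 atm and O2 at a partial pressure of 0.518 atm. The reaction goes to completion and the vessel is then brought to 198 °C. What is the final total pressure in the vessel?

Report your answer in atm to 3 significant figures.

Because the vessel is rigid and T is held at 648 °C, work the stoichiometry in partial pressures (P_i = n_iRT/V).
P(O2) required for 0.263 atm of NH3 = (5/4) × 0.263 = 0.3287 atm; available 0.518 atm, so NH3 is limiting.
P(O2) remaining = 0.518 − (5/4) × 0.263 = 0.1893 atm
P(gaseous products) = (4+6)/4 × 0.263 = 0.6575 atm
P_total at 648 °C = 0.1893 + 0.6575 = 0.8468 atm
Scaling to 198 °C: P = 0.8468 × 471.15/921.15 = 0.4331 atm

0.433 atm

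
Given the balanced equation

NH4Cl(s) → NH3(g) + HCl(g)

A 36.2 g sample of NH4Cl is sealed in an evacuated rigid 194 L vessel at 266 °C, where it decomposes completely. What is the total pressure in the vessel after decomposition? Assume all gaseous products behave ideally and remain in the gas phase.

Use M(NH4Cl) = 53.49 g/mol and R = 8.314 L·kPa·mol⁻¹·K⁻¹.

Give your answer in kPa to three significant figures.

n(NH4Cl) = 36.2 / 53.49 = 0.6768 mol
n(gas produced) = (2/1) × 0.6768 = 1.354 mol
P = nRT/V = 1.354 × 8.314 × 539.15 / 194 = 31.29 kPa

31.3 kPa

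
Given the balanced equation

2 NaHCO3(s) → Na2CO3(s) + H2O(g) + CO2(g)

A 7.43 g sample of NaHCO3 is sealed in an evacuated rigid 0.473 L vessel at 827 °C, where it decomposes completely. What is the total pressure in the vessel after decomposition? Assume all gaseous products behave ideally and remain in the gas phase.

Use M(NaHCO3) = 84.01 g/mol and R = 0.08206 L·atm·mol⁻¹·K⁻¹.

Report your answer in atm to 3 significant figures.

16.9 atm

n(NaHCO3) = 7.43 / 84.01 = 0.08844 mol
n(gas produced) = (2/2) × 0.08844 = 0.08844 mol
P = nRT/V = 0.08844 × 0.08206 × 1100.15 / 0.473 = 16.88 atm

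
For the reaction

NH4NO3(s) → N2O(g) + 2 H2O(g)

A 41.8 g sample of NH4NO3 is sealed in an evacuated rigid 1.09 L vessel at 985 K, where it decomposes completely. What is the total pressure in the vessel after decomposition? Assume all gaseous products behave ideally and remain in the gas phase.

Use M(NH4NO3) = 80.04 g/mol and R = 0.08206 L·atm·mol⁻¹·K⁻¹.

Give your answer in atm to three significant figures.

n(NH4NO3) = 41.8 / 80.04 = 0.5222 mol
n(gas produced) = (3/1) × 0.5222 = 1.567 mol
P = nRT/V = 1.567 × 0.08206 × 985 / 1.09 = 116.2 atm

116 atm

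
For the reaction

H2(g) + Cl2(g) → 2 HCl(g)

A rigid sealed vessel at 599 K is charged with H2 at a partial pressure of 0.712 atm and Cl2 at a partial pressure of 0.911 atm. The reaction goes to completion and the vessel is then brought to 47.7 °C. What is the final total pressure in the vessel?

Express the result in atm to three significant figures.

0.869 atm

Because the vessel is rigid and T is held at 599 K, work the stoichiometry in partial pressures (P_i = n_iRT/V).
P(Cl2) required for 0.712 atm of H2 = (1/1) × 0.712 = 0.7120 atm; available 0.911 atm, so H2 is limiting.
P(Cl2) remaining = 0.911 − (1/1) × 0.712 = 0.1990 atm
P(gaseous products) = (2)/1 × 0.712 = 1.424 atm
P_total at 599 K = 0.1990 + 1.424 = 1.623 atm
Scaling to 47.7 °C: P = 1.623 × 320.85/599 = 0.8693 atm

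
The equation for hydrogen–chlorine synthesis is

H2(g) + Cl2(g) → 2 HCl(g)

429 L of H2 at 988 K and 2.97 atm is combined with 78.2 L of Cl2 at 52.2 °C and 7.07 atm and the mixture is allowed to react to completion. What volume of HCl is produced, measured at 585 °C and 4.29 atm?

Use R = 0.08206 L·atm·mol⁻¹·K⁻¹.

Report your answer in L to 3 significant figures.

516 L

n(H2) = PV/RT = (2.97 × 429) / (0.08206 × 988) = 15.72 mol
n(Cl2) = PV/RT = (7.07 × 78.2) / (0.08206 × 325.35) = 20.71 mol
For 15.72 mol H2, stoichiometry requires (1/1) × 15.72 = 15.72 mol Cl2; 20.71 mol is available, so H2 is limiting.
n(HCl) = (2/1) × 15.72 = 31.44 mol
V(HCl) = nRT/P = 31.44 × 0.08206 × 858.15 / 4.29 = 516.1 L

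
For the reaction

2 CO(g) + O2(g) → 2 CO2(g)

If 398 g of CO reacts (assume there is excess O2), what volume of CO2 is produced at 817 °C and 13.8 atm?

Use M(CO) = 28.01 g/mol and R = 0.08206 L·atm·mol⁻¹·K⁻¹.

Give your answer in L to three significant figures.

n(CO) = 398.0 / 28.01 = 14.21 mol
n(CO2) = (2/2) × 14.21 = 14.21 mol
V = nRT/P = 14.21 × 0.08206 × 1090.15 / 13.8 = 92.12 L

92.1 L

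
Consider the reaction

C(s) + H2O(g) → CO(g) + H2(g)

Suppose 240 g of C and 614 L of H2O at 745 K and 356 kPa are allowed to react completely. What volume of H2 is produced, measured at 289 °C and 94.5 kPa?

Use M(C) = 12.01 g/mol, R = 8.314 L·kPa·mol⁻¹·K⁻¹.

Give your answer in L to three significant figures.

n(C) = 240 / 12.01 = 19.98 mol
n(H2O) = PV/RT = (356 × 614) / (8.314 × 745) = 35.29 mol
For 19.98 mol C, stoichiometry requires (1/1) × 19.98 = 19.98 mol H2O; 35.29 mol is available, so C is limiting.
n(H2) = (1/1) × 19.98 = 19.98 mol
V(H2) = nRT/P = 19.98 × 8.314 × 562.15 / 94.5 = 988.2 L

988 L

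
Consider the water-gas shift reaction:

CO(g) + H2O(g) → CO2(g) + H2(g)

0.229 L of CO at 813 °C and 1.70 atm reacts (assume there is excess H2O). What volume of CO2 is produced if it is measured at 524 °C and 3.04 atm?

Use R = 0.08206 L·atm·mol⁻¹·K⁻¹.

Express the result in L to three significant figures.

n(CO) = PV/RT = (1.70 × 0.229) / (0.08206 × 1086.15) = 0.004368 mol
n(CO2) = (1/1) × 0.004368 = 0.004368 mol
V = nRT/P = 0.004368 × 0.08206 × 797.15 / 3.04 = 0.09399 L

0.0940 L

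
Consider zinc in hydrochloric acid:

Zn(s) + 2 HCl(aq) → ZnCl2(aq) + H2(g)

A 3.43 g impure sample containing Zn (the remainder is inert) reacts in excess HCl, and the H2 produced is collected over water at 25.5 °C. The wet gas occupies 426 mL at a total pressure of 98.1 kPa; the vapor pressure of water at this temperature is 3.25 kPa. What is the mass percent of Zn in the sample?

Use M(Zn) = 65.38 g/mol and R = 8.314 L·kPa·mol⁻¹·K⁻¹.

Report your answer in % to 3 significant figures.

P(H2) = 98.1 − 3.25 = 94.85 kPa
n(H2) = PV/RT = (94.85 × 0.4260) / (8.314 × 298.65) = 0.01627 mol
n(Zn) = (1/1) × 0.01627 = 0.01627 mol
m(Zn) = 0.01627 × 65.38 = 1.064 g
%Zn = 1.064 / 3.43 × 100 = 31.02%

31.0 %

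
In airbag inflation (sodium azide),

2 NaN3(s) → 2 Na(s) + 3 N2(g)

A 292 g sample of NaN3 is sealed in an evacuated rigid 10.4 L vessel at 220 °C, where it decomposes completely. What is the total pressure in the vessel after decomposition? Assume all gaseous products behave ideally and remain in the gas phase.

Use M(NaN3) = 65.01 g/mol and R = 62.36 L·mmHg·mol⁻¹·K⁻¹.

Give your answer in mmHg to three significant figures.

19900 mmHg

n(NaN3) = 292 / 65.01 = 4.492 mol
n(gas produced) = (3/2) × 4.492 = 6.738 mol
P = nRT/V = 6.738 × 62.36 × 493.15 / 10.4 = 19920 mmHg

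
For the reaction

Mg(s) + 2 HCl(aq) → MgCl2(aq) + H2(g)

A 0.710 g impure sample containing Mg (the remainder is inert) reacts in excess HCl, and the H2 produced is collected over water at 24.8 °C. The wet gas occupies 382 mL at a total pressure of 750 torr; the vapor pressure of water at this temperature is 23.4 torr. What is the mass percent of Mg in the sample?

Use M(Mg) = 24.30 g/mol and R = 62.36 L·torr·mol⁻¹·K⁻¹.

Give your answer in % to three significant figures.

51.1 %

P(H2) = 750 − 23.4 = 726.6 torr
n(H2) = PV/RT = (726.6 × 0.3820) / (62.36 × 297.95) = 0.01494 mol
n(Mg) = (1/1) × 0.01494 = 0.01494 mol
m(Mg) = 0.01494 × 24.30 = 0.3630 g
%Mg = 0.3630 / 0.710 × 100 = 51.13%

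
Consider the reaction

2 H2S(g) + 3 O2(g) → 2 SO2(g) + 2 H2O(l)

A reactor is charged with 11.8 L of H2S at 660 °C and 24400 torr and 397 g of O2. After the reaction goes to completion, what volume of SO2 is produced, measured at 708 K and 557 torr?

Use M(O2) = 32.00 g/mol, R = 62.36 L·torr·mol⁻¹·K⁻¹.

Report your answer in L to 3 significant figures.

392 L

n(H2S) = PV/RT = (24400 × 11.8) / (62.36 × 933.15) = 4.948 mol
n(O2) = 397 / 32.00 = 12.41 mol
For 4.948 mol H2S, stoichiometry requires (3/2) × 4.948 = 7.422 mol O2; 12.41 mol is available, so H2S is limiting.
n(SO2) = (2/2) × 4.948 = 4.948 mol
V(SO2) = nRT/P = 4.948 × 62.36 × 708 / 557 = 392.2 L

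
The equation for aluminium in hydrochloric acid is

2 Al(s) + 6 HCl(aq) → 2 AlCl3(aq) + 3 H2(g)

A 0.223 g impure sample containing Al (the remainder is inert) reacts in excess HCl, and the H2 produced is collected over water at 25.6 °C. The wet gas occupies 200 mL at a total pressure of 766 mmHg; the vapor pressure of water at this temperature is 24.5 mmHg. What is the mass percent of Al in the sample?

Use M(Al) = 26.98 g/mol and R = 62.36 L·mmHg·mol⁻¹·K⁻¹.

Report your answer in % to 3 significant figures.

64.2 %

P(H2) = 766 − 24.5 = 741.5 mmHg
n(H2) = PV/RT = (741.5 × 0.2000) / (62.36 × 298.75) = 0.007960 mol
n(Al) = (2/3) × 0.007960 = 0.005307 mol
m(Al) = 0.005307 × 26.98 = 0.1432 g
%Al = 0.1432 / 0.223 × 100 = 64.22%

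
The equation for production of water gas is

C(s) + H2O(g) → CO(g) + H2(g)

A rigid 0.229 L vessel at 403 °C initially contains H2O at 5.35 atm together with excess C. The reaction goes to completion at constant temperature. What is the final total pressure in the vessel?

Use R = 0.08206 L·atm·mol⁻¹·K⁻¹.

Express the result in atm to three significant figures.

At constant T and V, P ∝ n(gas): 1 mol gas → 2 mol gas.
P_final = (2/1) × 5.35 = 10.70 atm

10.7 atm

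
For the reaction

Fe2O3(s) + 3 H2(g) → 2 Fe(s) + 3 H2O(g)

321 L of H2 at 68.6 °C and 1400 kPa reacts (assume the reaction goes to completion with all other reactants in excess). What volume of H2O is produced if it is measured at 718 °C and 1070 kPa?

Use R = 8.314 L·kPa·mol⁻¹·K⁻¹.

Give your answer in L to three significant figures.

n(H2) = PV/RT = (1400 × 321) / (8.314 × 341.75) = 158.2 mol
n(H2O) = (3/3) × 158.2 = 158.2 mol
V = nRT/P = 158.2 × 8.314 × 991.15 / 1070 = 1218 L

1220 L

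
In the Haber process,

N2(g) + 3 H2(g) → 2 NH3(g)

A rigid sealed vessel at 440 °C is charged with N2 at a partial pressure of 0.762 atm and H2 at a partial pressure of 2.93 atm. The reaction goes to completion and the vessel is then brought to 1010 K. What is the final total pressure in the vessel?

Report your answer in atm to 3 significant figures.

With V and T fixed, P_i ∝ n_i, so the mole ratios apply directly to partial pressures at 440 °C.
P(H2) required for 0.762 atm of N2 = (3/1) × 0.762 = 2.286 atm; available 2.93 atm, so N2 is limiting.
P(H2) remaining = 2.93 − (3/1) × 0.762 = 0.6440 atm
P(gaseous products) = (2)/1 × 0.762 = 1.524 atm
P_total at 440 °C = 0.6440 + 1.524 = 2.168 atm
Scaling to 1010 K: P = 2.168 × 1010/713.15 = 3.070 atm

3.07 atm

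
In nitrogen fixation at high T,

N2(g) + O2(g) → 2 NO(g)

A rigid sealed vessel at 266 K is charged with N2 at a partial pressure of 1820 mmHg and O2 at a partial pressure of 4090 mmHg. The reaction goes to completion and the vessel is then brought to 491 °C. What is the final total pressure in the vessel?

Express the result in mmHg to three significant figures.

17000 mmHg

At constant V, partial pressures at 266 K are proportional to moles, so apply stoichiometry directly to pressures.
P(O2) required for 1820 mmHg of N2 = (1/1) × 1820 = 1820 mmHg; available 4090 mmHg, so N2 is limiting.
P(O2) remaining = 4090 − (1/1) × 1820 = 2270 mmHg
P(gaseous products) = (2)/1 × 1820 = 3640 mmHg
P_total at 266 K = 2270 + 3640 = 5910 mmHg
Scaling to 491 °C: P = 5910 × 764.15/266 = 16980 mmHg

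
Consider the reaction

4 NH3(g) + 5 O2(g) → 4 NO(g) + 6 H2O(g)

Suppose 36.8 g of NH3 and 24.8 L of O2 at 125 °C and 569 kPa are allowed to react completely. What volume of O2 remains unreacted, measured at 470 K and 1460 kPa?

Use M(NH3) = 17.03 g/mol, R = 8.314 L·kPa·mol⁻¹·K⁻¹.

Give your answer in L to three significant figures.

n(NH3) = 36.8 / 17.03 = 2.161 mol
n(O2) = PV/RT = (569 × 24.8) / (8.314 × 398.15) = 4.263 mol
For 2.161 mol NH3, stoichiometry requires (5/4) × 2.161 = 2.701 mol O2; 4.263 mol is available, so NH3 is limiting.
n(O2) consumed = (5/4) × 2.161 = 2.701 mol; remaining = 4.263 − 2.701 = 1.562 mol
V(O2) = nRT/P = 1.562 × 8.314 × 470 / 1460 = 4.181 L

4.18 L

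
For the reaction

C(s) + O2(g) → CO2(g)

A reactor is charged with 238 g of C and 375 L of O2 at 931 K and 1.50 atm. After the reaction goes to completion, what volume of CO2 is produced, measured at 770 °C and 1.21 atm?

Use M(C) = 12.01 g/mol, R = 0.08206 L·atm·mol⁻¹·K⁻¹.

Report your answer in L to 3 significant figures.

521 L

n(C) = 238 / 12.01 = 19.82 mol
n(O2) = PV/RT = (1.50 × 375) / (0.08206 × 931) = 7.363 mol
For 19.82 mol C, stoichiometry requires (1/1) × 19.82 = 19.82 mol O2; 7.363 mol is available, so O2 is limiting.
n(CO2) = (1/1) × 7.363 = 7.363 mol
V(CO2) = nRT/P = 7.363 × 0.08206 × 1043.15 / 1.21 = 520.9 L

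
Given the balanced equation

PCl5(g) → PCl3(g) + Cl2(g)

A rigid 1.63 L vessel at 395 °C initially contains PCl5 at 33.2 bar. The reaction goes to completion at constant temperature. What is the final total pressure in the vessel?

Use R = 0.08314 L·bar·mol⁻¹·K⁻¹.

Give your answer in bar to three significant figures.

66.4 bar

Rigid vessel, constant T ⇒ P scales with total gas moles (1 → 2).
P_final = (2/1) × 33.2 = 66.40 bar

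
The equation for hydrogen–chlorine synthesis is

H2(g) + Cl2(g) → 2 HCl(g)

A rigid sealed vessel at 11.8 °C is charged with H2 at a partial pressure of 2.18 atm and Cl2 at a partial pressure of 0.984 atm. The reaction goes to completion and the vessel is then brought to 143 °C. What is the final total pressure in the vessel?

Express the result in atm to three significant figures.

Because the vessel is rigid and T is held at 11.8 °C, work the stoichiometry in partial pressures (P_i = n_iRT/V).
P(Cl2) required for 2.18 atm of H2 = (1/1) × 2.18 = 2.180 atm; available 0.984 atm, so Cl2 is limiting.
P(H2) remaining = 2.18 − (1/1) × 0.984 = 1.196 atm
P(gaseous products) = (2)/1 × 0.984 = 1.968 atm
P_total at 11.8 °C = 1.196 + 1.968 = 3.164 atm
Scaling to 143 °C: P = 3.164 × 416.15/284.95 = 4.621 atm

4.62 atm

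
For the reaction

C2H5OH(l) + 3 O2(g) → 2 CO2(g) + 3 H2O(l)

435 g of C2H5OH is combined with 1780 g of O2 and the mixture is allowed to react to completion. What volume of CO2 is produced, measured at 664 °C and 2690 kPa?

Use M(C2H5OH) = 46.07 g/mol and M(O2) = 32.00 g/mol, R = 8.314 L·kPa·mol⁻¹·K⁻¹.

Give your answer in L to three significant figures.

54.7 L

n(C2H5OH) = 435 / 46.07 = 9.442 mol
n(O2) = 1780 / 32.00 = 55.62 mol
For 9.442 mol C2H5OH, stoichiometry requires (3/1) × 9.442 = 28.33 mol O2; 55.62 mol is available, so C2H5OH is limiting.
n(CO2) = (2/1) × 9.442 = 18.88 mol
V(CO2) = nRT/P = 18.88 × 8.314 × 937.15 / 2690 = 54.69 L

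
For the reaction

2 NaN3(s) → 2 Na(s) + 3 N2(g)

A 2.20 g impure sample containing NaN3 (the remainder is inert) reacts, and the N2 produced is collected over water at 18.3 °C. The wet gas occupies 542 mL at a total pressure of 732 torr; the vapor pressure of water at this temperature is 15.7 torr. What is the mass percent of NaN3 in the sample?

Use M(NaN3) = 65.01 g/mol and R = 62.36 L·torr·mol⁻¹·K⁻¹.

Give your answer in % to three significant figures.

42.1 %

P(N2) = 732 − 15.7 = 716.3 torr
n(N2) = PV/RT = (716.3 × 0.5420) / (62.36 × 291.45) = 0.02136 mol
n(NaN3) = (2/3) × 0.02136 = 0.01424 mol
m(NaN3) = 0.01424 × 65.01 = 0.9257 g
%NaN3 = 0.9257 / 2.20 × 100 = 42.08%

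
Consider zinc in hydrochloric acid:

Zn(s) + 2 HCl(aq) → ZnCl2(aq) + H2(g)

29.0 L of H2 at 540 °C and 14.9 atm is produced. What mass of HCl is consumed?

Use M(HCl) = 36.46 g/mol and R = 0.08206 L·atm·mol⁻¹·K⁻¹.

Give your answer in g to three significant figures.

472 g

n(H2) = PV/RT = (14.9 × 29.0) / (0.08206 × 813.15) = 6.476 mol
n(HCl) = (2/1) × 6.476 = 12.95 mol
m(HCl) = 12.95 × 36.46 = 472.2 g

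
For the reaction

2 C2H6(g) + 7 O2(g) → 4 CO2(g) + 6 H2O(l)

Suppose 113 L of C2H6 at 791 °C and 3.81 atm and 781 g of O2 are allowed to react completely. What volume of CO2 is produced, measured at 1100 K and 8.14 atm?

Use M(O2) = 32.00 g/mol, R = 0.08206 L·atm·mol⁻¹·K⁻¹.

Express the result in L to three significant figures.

n(C2H6) = PV/RT = (3.81 × 113) / (0.08206 × 1064.15) = 4.930 mol
n(O2) = 781 / 32.00 = 24.41 mol
For 4.930 mol C2H6, stoichiometry requires (7/2) × 4.930 = 17.25 mol O2; 24.41 mol is available, so C2H6 is limiting.
n(CO2) = (4/2) × 4.930 = 9.860 mol
V(CO2) = nRT/P = 9.860 × 0.08206 × 1100 / 8.14 = 109.3 L

109 L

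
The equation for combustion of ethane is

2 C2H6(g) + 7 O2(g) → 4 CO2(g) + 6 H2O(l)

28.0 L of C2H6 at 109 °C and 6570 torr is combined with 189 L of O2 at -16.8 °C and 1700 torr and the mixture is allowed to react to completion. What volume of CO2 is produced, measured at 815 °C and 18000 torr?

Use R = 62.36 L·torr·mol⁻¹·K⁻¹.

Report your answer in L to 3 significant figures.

43.3 L

n(C2H6) = PV/RT = (6570 × 28.0) / (62.36 × 382.15) = 7.719 mol
n(O2) = PV/RT = (1700 × 189) / (62.36 × 256.35) = 20.10 mol
For 7.719 mol C2H6, stoichiometry requires (7/2) × 7.719 = 27.02 mol O2; 20.10 mol is available, so O2 is limiting.
n(CO2) = (4/7) × 20.10 = 11.49 mol
V(CO2) = nRT/P = 11.49 × 62.36 × 1088.15 / 18000 = 43.32 L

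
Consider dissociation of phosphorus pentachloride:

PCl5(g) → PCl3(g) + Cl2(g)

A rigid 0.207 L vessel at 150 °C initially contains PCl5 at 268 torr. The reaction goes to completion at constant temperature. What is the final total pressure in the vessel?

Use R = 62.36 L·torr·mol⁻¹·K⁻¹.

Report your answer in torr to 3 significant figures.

At constant T and V, P ∝ n(gas): 1 mol gas → 2 mol gas.
P_final = (2/1) × 268 = 536.0 torr

536 torr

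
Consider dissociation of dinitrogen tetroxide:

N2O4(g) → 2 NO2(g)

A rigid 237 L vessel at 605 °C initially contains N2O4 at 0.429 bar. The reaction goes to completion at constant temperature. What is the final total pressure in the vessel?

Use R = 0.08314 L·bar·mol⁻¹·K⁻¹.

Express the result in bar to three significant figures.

0.858 bar

At constant T and V, P ∝ n(gas): 1 mol gas → 2 mol gas.
P_final = (2/1) × 0.429 = 0.8580 bar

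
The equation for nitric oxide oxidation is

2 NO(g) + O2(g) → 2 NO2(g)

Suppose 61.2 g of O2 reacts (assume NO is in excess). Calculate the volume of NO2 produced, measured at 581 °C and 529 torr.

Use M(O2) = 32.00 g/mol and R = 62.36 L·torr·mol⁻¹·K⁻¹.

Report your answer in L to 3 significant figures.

385 L

n(O2) = 61.20 / 32.00 = 1.913 mol
n(NO2) = (2/1) × 1.913 = 3.826 mol
V = nRT/P = 3.826 × 62.36 × 854.15 / 529 = 385.2 L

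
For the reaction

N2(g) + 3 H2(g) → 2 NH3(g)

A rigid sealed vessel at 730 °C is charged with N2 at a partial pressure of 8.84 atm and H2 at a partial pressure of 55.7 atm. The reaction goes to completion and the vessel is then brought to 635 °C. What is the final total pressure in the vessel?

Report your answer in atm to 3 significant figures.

At constant V, partial pressures at 730 °C are proportional to moles, so apply stoichiometry directly to pressures.
P(H2) required for 8.84 atm of N2 = (3/1) × 8.84 = 26.52 atm; available 55.7 atm, so N2 is limiting.
P(H2) remaining = 55.7 − (3/1) × 8.84 = 29.18 atm
P(gaseous products) = (2)/1 × 8.84 = 17.68 atm
P_total at 730 °C = 29.18 + 17.68 = 46.86 atm
Scaling to 635 °C: P = 46.86 × 908.15/1003.15 = 42.42 atm

42.4 atm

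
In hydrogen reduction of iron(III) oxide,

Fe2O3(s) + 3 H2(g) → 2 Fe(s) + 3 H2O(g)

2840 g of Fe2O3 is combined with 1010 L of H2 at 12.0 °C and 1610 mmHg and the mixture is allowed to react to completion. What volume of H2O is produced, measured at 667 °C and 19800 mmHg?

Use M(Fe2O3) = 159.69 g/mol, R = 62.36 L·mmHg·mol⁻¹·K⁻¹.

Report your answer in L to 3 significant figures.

n(Fe2O3) = 2840 / 159.69 = 17.78 mol
n(H2) = PV/RT = (1610 × 1010) / (62.36 × 285.15) = 91.45 mol
For 17.78 mol Fe2O3, stoichiometry requires (3/1) × 17.78 = 53.34 mol H2; 91.45 mol is available, so Fe2O3 is limiting.
n(H2O) = (3/1) × 17.78 = 53.34 mol
V(H2O) = nRT/P = 53.34 × 62.36 × 940.15 / 19800 = 157.9 L

158 L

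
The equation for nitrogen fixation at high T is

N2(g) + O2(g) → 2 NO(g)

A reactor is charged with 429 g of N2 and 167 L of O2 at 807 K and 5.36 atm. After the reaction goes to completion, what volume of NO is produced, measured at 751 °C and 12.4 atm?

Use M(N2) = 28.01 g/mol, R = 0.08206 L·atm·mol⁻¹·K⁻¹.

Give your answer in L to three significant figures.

183 L

n(N2) = 429 / 28.01 = 15.32 mol
n(O2) = PV/RT = (5.36 × 167) / (0.08206 × 807) = 13.52 mol
For 15.32 mol N2, stoichiometry requires (1/1) × 15.32 = 15.32 mol O2; 13.52 mol is available, so O2 is limiting.
n(NO) = (2/1) × 13.52 = 27.04 mol
V(NO) = nRT/P = 27.04 × 0.08206 × 1024.15 / 12.4 = 183.3 L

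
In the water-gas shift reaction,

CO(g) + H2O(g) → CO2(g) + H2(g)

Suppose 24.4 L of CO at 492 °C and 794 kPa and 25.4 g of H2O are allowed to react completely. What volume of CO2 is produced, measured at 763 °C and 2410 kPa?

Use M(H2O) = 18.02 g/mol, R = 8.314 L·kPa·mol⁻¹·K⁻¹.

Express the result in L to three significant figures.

5.04 L

n(CO) = PV/RT = (794 × 24.4) / (8.314 × 765.15) = 3.045 mol
n(H2O) = 25.4 / 18.02 = 1.410 mol
For 3.045 mol CO, stoichiometry requires (1/1) × 3.045 = 3.045 mol H2O; 1.410 mol is available, so H2O is limiting.
n(CO2) = (1/1) × 1.410 = 1.410 mol
V(CO2) = nRT/P = 1.410 × 8.314 × 1036.15 / 2410 = 5.040 L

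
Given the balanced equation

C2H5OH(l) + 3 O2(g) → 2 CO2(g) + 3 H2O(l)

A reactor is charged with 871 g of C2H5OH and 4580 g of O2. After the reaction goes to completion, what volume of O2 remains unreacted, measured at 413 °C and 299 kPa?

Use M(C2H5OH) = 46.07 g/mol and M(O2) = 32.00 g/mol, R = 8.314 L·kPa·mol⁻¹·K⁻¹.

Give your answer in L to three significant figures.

1650 L

n(C2H5OH) = 871 / 46.07 = 18.91 mol
n(O2) = 4580 / 32.00 = 143.1 mol
For 18.91 mol C2H5OH, stoichiometry requires (3/1) × 18.91 = 56.73 mol O2; 143.1 mol is available, so C2H5OH is limiting.
n(O2) consumed = (3/1) × 18.91 = 56.73 mol; remaining = 143.1 − 56.73 = 86.37 mol
V(O2) = nRT/P = 86.37 × 8.314 × 686.15 / 299 = 1648 L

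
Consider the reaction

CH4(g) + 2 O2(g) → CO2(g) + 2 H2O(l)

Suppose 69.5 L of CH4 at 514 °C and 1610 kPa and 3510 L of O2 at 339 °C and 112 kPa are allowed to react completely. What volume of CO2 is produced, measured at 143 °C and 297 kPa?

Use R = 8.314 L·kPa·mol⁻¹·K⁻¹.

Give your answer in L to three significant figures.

n(CH4) = PV/RT = (1610 × 69.5) / (8.314 × 787.15) = 17.10 mol
n(O2) = PV/RT = (112 × 3510) / (8.314 × 612.15) = 77.24 mol
For 17.10 mol CH4, stoichiometry requires (2/1) × 17.10 = 34.20 mol O2; 77.24 mol is available, so CH4 is limiting.
n(CO2) = (1/1) × 17.10 = 17.10 mol
V(CO2) = nRT/P = 17.10 × 8.314 × 416.15 / 297 = 199.2 L

199 L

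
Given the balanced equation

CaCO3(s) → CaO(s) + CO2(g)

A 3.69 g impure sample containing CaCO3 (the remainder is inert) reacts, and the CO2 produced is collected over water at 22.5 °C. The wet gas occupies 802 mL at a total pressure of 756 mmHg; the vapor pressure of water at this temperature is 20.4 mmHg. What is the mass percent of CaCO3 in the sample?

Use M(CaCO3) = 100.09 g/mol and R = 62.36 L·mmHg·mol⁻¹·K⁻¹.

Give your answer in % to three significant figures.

P(CO2) = 756 − 20.4 = 735.6 mmHg
n(CO2) = PV/RT = (735.6 × 0.8020) / (62.36 × 295.65) = 0.03200 mol
n(CaCO3) = (1/1) × 0.03200 = 0.03200 mol
m(CaCO3) = 0.03200 × 100.09 = 3.203 g
%CaCO3 = 3.203 / 3.69 × 100 = 86.80%

86.8 %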